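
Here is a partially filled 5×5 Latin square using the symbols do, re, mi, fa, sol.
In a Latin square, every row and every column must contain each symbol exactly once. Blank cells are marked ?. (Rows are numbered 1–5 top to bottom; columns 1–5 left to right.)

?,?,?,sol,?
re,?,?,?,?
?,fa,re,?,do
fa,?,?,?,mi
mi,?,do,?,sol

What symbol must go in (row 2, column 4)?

do

Row 1, column 1: row 1 has {sol} and column 1 has {re, mi, fa}, leaving only do.
Row 2, column 5: row 2 has {re} and column 5 has {do, mi, sol}, leaving only fa.
Row 1, column 5: row 1 has {do, sol} and column 5 has {do, mi, fa, sol}, leaving only re.
Row 1, column 2: row 1 has {do, re, sol} and column 2 has {fa}, leaving only mi.
Row 1, column 3: row 1 has {do, re, mi, sol} and column 3 has {do, re}, leaving only fa.
Row 3, column 1: row 3 has {do, re, fa} and column 1 has {do, re, mi, fa}, leaving only sol.
Row 3, column 4: row 3 has {do, re, fa, sol} and column 4 has {sol}, leaving only mi.
Row 2 already has {re, fa} and column 4 already has {mi, sol}, so row 2, column 4 must be do.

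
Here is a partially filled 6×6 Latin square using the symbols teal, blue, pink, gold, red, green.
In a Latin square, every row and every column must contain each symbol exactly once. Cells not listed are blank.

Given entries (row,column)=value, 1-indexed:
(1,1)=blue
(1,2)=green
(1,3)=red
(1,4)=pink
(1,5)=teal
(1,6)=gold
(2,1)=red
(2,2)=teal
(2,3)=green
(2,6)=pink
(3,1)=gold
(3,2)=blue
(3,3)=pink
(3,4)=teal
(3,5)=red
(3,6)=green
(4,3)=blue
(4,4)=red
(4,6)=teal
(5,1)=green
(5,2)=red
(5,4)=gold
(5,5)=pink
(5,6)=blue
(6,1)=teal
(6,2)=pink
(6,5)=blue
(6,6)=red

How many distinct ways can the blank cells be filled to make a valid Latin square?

1

Row 2, column 4: eliminating its row and column leaves {blue}.
Row 2, column 5: eliminating its row and column leaves {gold}.
Row 4, column 1: eliminating its row and column leaves {pink}.
Row 4, column 2: eliminating its row and column leaves {gold}.
Row 4, column 5: eliminating its row and column leaves {gold, green}.
Row 5, column 3: eliminating its row and column leaves {teal}.
Row 6, column 3: eliminating its row and column leaves {gold}.
Row 6, column 4: eliminating its row and column leaves {green}.
Only one assignment across all blanks avoids any row or column repeat, giving 1 completion.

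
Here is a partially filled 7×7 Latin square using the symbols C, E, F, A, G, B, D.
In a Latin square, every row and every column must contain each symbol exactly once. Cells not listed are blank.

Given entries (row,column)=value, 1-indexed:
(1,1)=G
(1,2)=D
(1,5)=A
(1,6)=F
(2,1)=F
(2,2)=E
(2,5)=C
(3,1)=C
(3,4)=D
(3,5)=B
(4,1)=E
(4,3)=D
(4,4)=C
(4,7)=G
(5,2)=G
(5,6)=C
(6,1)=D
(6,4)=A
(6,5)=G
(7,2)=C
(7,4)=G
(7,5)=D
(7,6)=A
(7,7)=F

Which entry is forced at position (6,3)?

Row 2, column 4: row 2 has {C, E, F} and column 4 has {C, A, G, D}, leaving only B.
Row 1, column 4: row 1 has {F, A, G, D} and column 4 has {C, A, G, B, D}, leaving only E.
Row 4, column 5: row 4 has {C, E, G, D} and column 5 has {C, A, G, B, D}, leaving only F.
Row 4, column 6: row 4 has {C, E, F, G, D} and column 6 has {C, F, A}, leaving only B.
Row 4, column 2: row 4 has {C, E, F, G, B, D} and column 2 has {C, E, G, D}, leaving only A.
Row 3, column 2: row 3 has {C, B, D} and column 2 has {C, E, A, G, D}, leaving only F.
Row 5, column 4: row 5 has {C, G} and column 4 has {C, E, A, G, B, D}, leaving only F.
Row 5, column 5: row 5 has {C, F, G} and column 5 has {C, F, A, G, B, D}, leaving only E.
Row 6, column 2: row 6 has {A, G, D} and column 2 has {C, E, F, A, G, D}, leaving only B.
Row 6, column 6: row 6 has {A, G, B, D} and column 6 has {C, F, A, B}, leaving only E.
Row 3, column 6: row 3 has {C, F, B, D} and column 6 has {C, E, F, A, B}, leaving only G.
Row 2, column 6: row 2 has {C, E, F, B} and column 6 has {C, E, F, A, G, B}, leaving only D.
Row 2, column 7: row 2 has {C, E, F, B, D} and column 7 has {F, G}, leaving only A.
Row 2, column 3: row 2 has {C, E, F, A, B, D} and column 3 has {D}, leaving only G.
Row 3, column 7: row 3 has {C, F, G, B, D} and column 7 has {F, A, G}, leaving only E.
Row 3, column 3: row 3 has {C, E, F, G, B, D} and column 3 has {G, D}, leaving only A.
Row 5, column 3: row 5 has {C, E, F, G} and column 3 has {A, G, D}, leaving only B.
Row 1, column 3: row 1 has {E, F, A, G, D} and column 3 has {A, G, B, D}, leaving only C.
Row 6 already has {E, A, G, B, D} and column 3 already has {C, A, G, B, D}, so row 6, column 3 must be F.

F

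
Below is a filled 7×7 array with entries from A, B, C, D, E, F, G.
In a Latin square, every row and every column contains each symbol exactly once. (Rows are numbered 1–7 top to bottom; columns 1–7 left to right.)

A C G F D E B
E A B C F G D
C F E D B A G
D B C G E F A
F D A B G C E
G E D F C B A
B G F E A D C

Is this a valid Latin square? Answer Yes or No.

No

Every row is a permutation, but column 4 contains F twice (at rows 1 and 6).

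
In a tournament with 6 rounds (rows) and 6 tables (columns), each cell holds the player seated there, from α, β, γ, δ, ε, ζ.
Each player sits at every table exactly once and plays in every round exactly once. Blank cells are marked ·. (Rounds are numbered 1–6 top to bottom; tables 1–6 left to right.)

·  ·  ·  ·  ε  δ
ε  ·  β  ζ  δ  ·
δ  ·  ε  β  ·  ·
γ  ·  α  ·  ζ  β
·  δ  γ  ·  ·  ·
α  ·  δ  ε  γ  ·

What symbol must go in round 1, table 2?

α

Round 1, table 3: round 1 has {δ, ε} and table 3 has {α, β, γ, δ, ε}, leaving only ζ.
Round 1, table 1: round 1 has {δ, ε, ζ} and table 1 has {α, γ, δ, ε}, leaving only β.
Round 3, table 5: round 3 has {β, δ, ε} and table 5 has {γ, δ, ε, ζ}, leaving only α.
Round 4, table 2: round 4 has {α, β, γ, ζ} and table 2 has {δ}, leaving only ε.
Round 4, table 4: round 4 has {α, β, γ, ε, ζ} and table 4 has {β, ε, ζ}, leaving only δ.
Round 5, table 1: round 5 has {γ, δ} and table 1 has {α, β, γ, δ, ε}, leaving only ζ.
Round 5, table 4: round 5 has {γ, δ, ζ} and table 4 has {β, δ, ε, ζ}, leaving only α.
Round 1, table 4: round 1 has {β, δ, ε, ζ} and table 4 has {α, β, δ, ε, ζ}, leaving only γ.
Round 1 already has {β, γ, δ, ε, ζ} and table 2 already has {δ, ε}, so round 1, table 2 must be α.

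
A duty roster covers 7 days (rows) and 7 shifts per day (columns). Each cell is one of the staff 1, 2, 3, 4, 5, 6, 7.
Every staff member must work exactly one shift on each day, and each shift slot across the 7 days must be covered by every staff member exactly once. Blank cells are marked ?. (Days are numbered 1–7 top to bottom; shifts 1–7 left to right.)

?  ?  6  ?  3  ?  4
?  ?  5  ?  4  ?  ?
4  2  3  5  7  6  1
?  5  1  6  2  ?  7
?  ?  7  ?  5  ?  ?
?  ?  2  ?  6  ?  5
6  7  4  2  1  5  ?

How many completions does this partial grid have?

Day 1, shift 1: eliminating its day and shift leaves {1, 2, 5, 7}.
Day 1, shift 2: eliminating its day and shift leaves {1}.
Day 1, shift 4: eliminating its day and shift leaves {1, 7}.
Day 1, shift 6: eliminating its day and shift leaves {1, 2, 7}.
Day 2, shift 1: eliminating its day and shift leaves {1, 2, 3, 7}.
Day 2, shift 2: eliminating its day and shift leaves {1, 3, 6}.
Day 2, shift 4: eliminating its day and shift leaves {1, 3, 7}.
Day 2, shift 6: eliminating its day and shift leaves {1, 2, 3, 7}.
Day 2, shift 7: eliminating its day and shift leaves {2, 3, 6}.
Day 4, shift 1: eliminating its day and shift leaves {3}.
Day 4, shift 6: eliminating its day and shift leaves {3, 4}.
Day 5, shift 1: eliminating its day and shift leaves {1, 2, 3}.
Day 5, shift 2: eliminating its day and shift leaves {1, 3, 4, 6}.
Day 5, shift 4: eliminating its day and shift leaves {1, 3, 4}.
Day 5, shift 6: eliminating its day and shift leaves {1, 2, 3, 4}.
Day 5, shift 7: eliminating its day and shift leaves {2, 3, 6}.
Day 6, shift 1: eliminating its day and shift leaves {1, 3, 7}.
Day 6, shift 2: eliminating its day and shift leaves {1, 3, 4}.
Day 6, shift 4: eliminating its day and shift leaves {1, 3, 4, 7}.
Day 6, shift 6: eliminating its day and shift leaves {1, 3, 4, 7}.
Day 7, shift 7: eliminating its day and shift leaves {3}.
Enumerating the assignments across these blanks that avoid any day or shift repeat gives 6 completions.

6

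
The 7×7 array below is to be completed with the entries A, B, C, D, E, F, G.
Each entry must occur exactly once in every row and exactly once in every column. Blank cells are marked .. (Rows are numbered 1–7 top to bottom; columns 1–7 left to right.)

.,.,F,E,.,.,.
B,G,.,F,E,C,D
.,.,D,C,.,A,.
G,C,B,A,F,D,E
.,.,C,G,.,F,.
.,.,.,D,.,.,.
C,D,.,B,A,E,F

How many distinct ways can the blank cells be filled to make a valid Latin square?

Row 1, column 1: eliminating its row and column leaves {A, D}.
Row 1, column 2: eliminating its row and column leaves {A, B}.
Row 1, column 5: eliminating its row and column leaves {B, C, D, G}.
Row 1, column 6: eliminating its row and column leaves {B, G}.
Row 1, column 7: eliminating its row and column leaves {A, B, C, G}.
Row 2, column 3: eliminating its row and column leaves {A}.
Row 3, column 1: eliminating its row and column leaves {E, F}.
Row 3, column 2: eliminating its row and column leaves {B, E, F}.
Row 3, column 5: eliminating its row and column leaves {B, G}.
Row 3, column 7: eliminating its row and column leaves {B, G}.
Row 5, column 1: eliminating its row and column leaves {A, D, E}.
Row 5, column 2: eliminating its row and column leaves {A, B, E}.
Row 5, column 5: eliminating its row and column leaves {B, D}.
Row 5, column 7: eliminating its row and column leaves {A, B}.
Row 6, column 1: eliminating its row and column leaves {A, E, F}.
Row 6, column 2: eliminating its row and column leaves {A, B, E, F}.
Row 6, column 3: eliminating its row and column leaves {A, E, G}.
Row 6, column 5: eliminating its row and column leaves {B, C, G}.
Row 6, column 6: eliminating its row and column leaves {B, G}.
Row 6, column 7: eliminating its row and column leaves {A, B, C, G}.
Row 7, column 3: eliminating its row and column leaves {G}.
Enumerating the assignments across these blanks that avoid any row or column repeat gives 8 completions.

8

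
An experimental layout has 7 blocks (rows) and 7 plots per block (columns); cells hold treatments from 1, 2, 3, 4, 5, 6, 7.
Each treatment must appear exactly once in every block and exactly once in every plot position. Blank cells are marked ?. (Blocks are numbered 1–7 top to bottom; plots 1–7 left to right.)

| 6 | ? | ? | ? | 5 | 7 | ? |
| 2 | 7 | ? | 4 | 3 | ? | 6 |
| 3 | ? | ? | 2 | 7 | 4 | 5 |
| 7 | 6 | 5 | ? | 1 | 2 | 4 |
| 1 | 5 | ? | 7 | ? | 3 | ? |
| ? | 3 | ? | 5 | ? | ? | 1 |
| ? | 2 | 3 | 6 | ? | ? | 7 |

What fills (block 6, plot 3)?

7

Block 2, plot 3: block 2 has {2, 3, 4, 6, 7} and plot 3 has {3, 5}, leaving only 1.
Block 2, plot 6: block 2 has {1, 2, 3, 4, 6, 7} and plot 6 has {2, 3, 4, 7}, leaving only 5.
Block 3, plot 2: block 3 has {2, 3, 4, 5, 7} and plot 2 has {2, 3, 5, 6, 7}, leaving only 1.
Block 1, plot 2: block 1 has {5, 6, 7} and plot 2 has {1, 2, 3, 5, 6, 7}, leaving only 4.
Block 1, plot 3: block 1 has {4, 5, 6, 7} and plot 3 has {1, 3, 5}, leaving only 2.
Block 1, plot 7: block 1 has {2, 4, 5, 6, 7} and plot 7 has {1, 4, 5, 6, 7}, leaving only 3.
Block 1, plot 4: block 1 has {2, 3, 4, 5, 6, 7} and plot 4 has {2, 4, 5, 6, 7}, leaving only 1.
Block 3, plot 3: block 3 has {1, 2, 3, 4, 5, 7} and plot 3 has {1, 2, 3, 5}, leaving only 6.
Block 4, plot 4: block 4 has {1, 2, 4, 5, 6, 7} and plot 4 has {1, 2, 4, 5, 6, 7}, leaving only 3.
Block 5, plot 3: block 5 has {1, 3, 5, 7} and plot 3 has {1, 2, 3, 5, 6}, leaving only 4.
Block 6 already has {1, 3, 5} and plot 3 already has {1, 2, 3, 4, 5, 6}, so block 6, plot 3 must be 7.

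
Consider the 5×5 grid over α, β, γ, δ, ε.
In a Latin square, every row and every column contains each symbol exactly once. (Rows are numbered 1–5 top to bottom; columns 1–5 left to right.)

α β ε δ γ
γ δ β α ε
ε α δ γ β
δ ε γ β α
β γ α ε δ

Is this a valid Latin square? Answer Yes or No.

Yes

Each row is a permutation of the 5 symbols, and so is each column.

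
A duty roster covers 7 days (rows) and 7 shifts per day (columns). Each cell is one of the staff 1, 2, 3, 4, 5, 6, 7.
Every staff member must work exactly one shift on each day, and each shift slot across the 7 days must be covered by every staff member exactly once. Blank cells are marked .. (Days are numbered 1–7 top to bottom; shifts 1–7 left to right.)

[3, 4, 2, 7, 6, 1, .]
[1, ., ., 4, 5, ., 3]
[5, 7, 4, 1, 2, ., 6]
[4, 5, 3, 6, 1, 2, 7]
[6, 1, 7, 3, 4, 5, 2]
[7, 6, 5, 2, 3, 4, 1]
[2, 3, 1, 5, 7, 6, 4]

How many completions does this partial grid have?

1

Day 1, shift 7: eliminating its day and shift leaves {5}.
Day 2, shift 2: eliminating its day and shift leaves {2}.
Day 2, shift 3: eliminating its day and shift leaves {6}.
Day 2, shift 6: eliminating its day and shift leaves {7}.
Day 3, shift 6: eliminating its day and shift leaves {3}.
Only one assignment across all blanks avoids any day or shift repeat, giving 1 completion.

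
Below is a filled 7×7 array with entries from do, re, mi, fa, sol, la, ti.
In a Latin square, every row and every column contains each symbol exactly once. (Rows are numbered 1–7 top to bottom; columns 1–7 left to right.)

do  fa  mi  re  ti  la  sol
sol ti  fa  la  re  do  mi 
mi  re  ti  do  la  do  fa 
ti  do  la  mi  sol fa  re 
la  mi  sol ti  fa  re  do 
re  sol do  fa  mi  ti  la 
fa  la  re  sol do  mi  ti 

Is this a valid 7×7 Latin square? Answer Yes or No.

No

Column 6 contains do twice (at rows 2 and 3), so it is not a permutation.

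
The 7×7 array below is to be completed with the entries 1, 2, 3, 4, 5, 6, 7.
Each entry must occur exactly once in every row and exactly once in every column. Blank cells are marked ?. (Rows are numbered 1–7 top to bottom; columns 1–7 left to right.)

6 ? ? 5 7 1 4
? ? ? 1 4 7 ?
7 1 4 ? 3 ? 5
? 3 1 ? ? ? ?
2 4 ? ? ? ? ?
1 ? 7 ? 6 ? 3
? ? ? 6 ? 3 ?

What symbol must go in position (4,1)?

Row 1, column 2: row 1 has {1, 4, 5, 6, 7} and column 2 has {1, 3, 4}, leaving only 2.
Row 1, column 3: row 1 has {1, 2, 4, 5, 6, 7} and column 3 has {1, 4, 7}, leaving only 3.
Row 3, column 4: row 3 has {1, 3, 4, 5, 7} and column 4 has {1, 5, 6}, leaving only 2.
Row 3, column 6: row 3 has {1, 2, 3, 4, 5, 7} and column 6 has {1, 3, 7}, leaving only 6.
Row 5, column 6: row 5 has {2, 4} and column 6 has {1, 3, 6, 7}, leaving only 5.
Row 5, column 3: row 5 has {2, 4, 5} and column 3 has {1, 3, 4, 7}, leaving only 6.
Row 5, column 5: row 5 has {2, 4, 5, 6} and column 5 has {3, 4, 6, 7}, leaving only 1.
Row 5, column 7: row 5 has {1, 2, 4, 5, 6} and column 7 has {3, 4, 5}, leaving only 7.
Row 5, column 4: row 5 has {1, 2, 4, 5, 6, 7} and column 4 has {1, 2, 5, 6}, leaving only 3.
Row 6, column 2: row 6 has {1, 3, 6, 7} and column 2 has {1, 2, 3, 4}, leaving only 5.
Row 2, column 2: row 2 has {1, 4, 7} and column 2 has {1, 2, 3, 4, 5}, leaving only 6.
Row 2, column 7: row 2 has {1, 4, 6, 7} and column 7 has {3, 4, 5, 7}, leaving only 2.
Row 2, column 3: row 2 has {1, 2, 4, 6, 7} and column 3 has {1, 3, 4, 6, 7}, leaving only 5.
Row 2, column 1: row 2 has {1, 2, 4, 5, 6, 7} and column 1 has {1, 2, 6, 7}, leaving only 3.
Row 4, column 7: row 4 has {1, 3} and column 7 has {2, 3, 4, 5, 7}, leaving only 6.
Row 6, column 4: row 6 has {1, 3, 5, 6, 7} and column 4 has {1, 2, 3, 5, 6}, leaving only 4.
Row 4, column 4: row 4 has {1, 3, 6} and column 4 has {1, 2, 3, 4, 5, 6}, leaving only 7.
Row 6, column 6: row 6 has {1, 3, 4, 5, 6, 7} and column 6 has {1, 3, 5, 6, 7}, leaving only 2.
Row 4, column 6: row 4 has {1, 3, 6, 7} and column 6 has {1, 2, 3, 5, 6, 7}, leaving only 4.
Row 4 already has {1, 3, 4, 6, 7} and column 1 already has {1, 2, 3, 6, 7}, so row 4, column 1 must be 5.

5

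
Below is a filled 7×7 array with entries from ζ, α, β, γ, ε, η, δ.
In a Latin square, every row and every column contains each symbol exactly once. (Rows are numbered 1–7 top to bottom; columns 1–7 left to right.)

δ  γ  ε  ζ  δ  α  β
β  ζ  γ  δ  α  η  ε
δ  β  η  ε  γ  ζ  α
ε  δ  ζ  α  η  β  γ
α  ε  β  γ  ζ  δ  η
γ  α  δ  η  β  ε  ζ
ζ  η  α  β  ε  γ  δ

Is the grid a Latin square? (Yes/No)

No

Column 1 contains δ twice (at rows 1 and 3), so it is not a permutation.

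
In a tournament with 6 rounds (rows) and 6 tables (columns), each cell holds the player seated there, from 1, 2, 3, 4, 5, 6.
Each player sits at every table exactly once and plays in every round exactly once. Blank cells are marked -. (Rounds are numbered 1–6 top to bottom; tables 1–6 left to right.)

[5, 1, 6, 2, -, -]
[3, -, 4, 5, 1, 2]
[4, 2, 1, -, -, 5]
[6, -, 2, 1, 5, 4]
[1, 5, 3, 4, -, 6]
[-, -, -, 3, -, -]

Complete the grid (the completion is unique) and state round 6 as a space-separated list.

2 4 5 3 6 1

Round 6, table 1: round 6 has {3} and table 1 has {1, 3, 4, 5, 6}, leaving only 2.
Round 6, table 3: round 6 has {2, 3} and table 3 has {1, 2, 3, 4, 6}, leaving only 5.
Round 6, table 6: round 6 has {2, 3, 5} and table 6 has {2, 4, 5, 6}, leaving only 1.
Round 1, table 6: round 1 has {1, 2, 5, 6} and table 6 has {1, 2, 4, 5, 6}, leaving only 3.
Round 1, table 5: round 1 has {1, 2, 3, 5, 6} and table 5 has {1, 5}, leaving only 4.
Round 6, table 5: round 6 has {1, 2, 3, 5} and table 5 has {1, 4, 5}, leaving only 6.
Round 6, table 2: round 6 has {1, 2, 3, 5, 6} and table 2 has {1, 2, 5}, leaving only 4.
So round 6 reads: 2 4 5 3 6 1.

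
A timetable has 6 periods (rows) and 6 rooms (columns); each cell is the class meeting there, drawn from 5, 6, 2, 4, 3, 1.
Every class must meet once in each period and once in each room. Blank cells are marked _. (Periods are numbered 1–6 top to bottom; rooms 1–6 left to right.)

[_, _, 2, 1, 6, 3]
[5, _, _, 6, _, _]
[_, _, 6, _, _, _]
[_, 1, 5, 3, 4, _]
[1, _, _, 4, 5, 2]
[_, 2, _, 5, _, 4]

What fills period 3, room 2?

Period 1, room 1: period 1 has {6, 2, 3, 1} and room 1 has {5, 1}, leaving only 4.
Period 1, room 2: period 1 has {6, 2, 4, 3, 1} and room 2 has {2, 1}, leaving only 5.
Period 2, room 6: period 2 has {5, 6} and room 6 has {2, 4, 3}, leaving only 1.
Period 3, room 4: period 3 has {6} and room 4 has {5, 6, 4, 3, 1}, leaving only 2.
Period 3, room 1: period 3 has {6, 2} and room 1 has {5, 4, 1}, leaving only 3.
Period 3 already has {6, 2, 3} and room 2 already has {5, 2, 1}, so period 3, room 2 must be 4.

4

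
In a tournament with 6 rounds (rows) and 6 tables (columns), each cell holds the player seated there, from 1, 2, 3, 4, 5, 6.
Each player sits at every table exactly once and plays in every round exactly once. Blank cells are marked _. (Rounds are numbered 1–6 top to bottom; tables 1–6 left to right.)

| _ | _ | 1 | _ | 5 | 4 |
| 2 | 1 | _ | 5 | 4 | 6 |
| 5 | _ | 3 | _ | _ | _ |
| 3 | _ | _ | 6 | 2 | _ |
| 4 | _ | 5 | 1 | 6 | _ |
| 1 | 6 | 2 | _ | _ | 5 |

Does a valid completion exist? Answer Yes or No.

Round 2, table 3: round 2 together with table 3 already contain {1, 2, 3, 4, 5, 6} — every symbol — so nothing can go there. The grid has no valid completion.

No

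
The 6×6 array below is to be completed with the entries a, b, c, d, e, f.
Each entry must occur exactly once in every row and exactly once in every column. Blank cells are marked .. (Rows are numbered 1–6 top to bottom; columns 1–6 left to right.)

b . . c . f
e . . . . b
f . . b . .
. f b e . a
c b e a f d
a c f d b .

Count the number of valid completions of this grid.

Row 1, column 2: eliminating its row and column leaves {a, d, e}.
Row 1, column 3: eliminating its row and column leaves {a, d}.
Row 1, column 5: eliminating its row and column leaves {a, d, e}.
Row 2, column 2: eliminating its row and column leaves {a, d}.
Row 2, column 3: eliminating its row and column leaves {a, c, d}.
Row 2, column 4: eliminating its row and column leaves {f}.
Row 2, column 5: eliminating its row and column leaves {a, c, d}.
Row 3, column 2: eliminating its row and column leaves {a, d, e}.
Row 3, column 3: eliminating its row and column leaves {a, c, d}.
Row 3, column 5: eliminating its row and column leaves {a, c, d, e}.
Row 3, column 6: eliminating its row and column leaves {c, e}.
Row 4, column 1: eliminating its row and column leaves {d}.
Row 4, column 5: eliminating its row and column leaves {c, d}.
Row 6, column 6: eliminating its row and column leaves {e}.
Enumerating the assignments across these blanks that avoid any row or column repeat gives 4 completions.

4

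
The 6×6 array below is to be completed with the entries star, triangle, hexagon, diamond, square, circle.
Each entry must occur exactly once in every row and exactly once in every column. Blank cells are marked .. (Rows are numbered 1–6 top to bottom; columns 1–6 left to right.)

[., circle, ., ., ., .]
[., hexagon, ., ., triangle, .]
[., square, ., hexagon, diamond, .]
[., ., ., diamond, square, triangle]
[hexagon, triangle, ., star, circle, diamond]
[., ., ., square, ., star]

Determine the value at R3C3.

Row 1, column 4: row 1 has {circle} and column 4 has {star, hexagon, diamond, square}, leaving only triangle.
Row 2, column 4: row 2 has {triangle, hexagon} and column 4 has {star, triangle, hexagon, diamond, square}, leaving only circle.
Row 2, column 6: row 2 has {triangle, hexagon, circle} and column 6 has {star, triangle, diamond}, leaving only square.
Row 1, column 6: row 1 has {triangle, circle} and column 6 has {star, triangle, diamond, square}, leaving only hexagon.
Row 1, column 5: row 1 has {triangle, hexagon, circle} and column 5 has {triangle, diamond, square, circle}, leaving only star.
Row 3, column 6: row 3 has {hexagon, diamond, square} and column 6 has {star, triangle, hexagon, diamond, square}, leaving only circle.
Row 4, column 2: row 4 has {triangle, diamond, square} and column 2 has {triangle, hexagon, square, circle}, leaving only star.
Row 4, column 1: row 4 has {star, triangle, diamond, square} and column 1 has {hexagon}, leaving only circle.
Row 4, column 3: row 4 has {star, triangle, diamond, square, circle} and column 3 has {}, leaving only hexagon.
Row 5, column 3: row 5 has {star, triangle, hexagon, diamond, circle} and column 3 has {hexagon}, leaving only square.
Row 1, column 3: row 1 has {star, triangle, hexagon, circle} and column 3 has {hexagon, square}, leaving only diamond.
Row 1, column 1: row 1 has {star, triangle, hexagon, diamond, circle} and column 1 has {hexagon, circle}, leaving only square.
Row 2, column 3: row 2 has {triangle, hexagon, square, circle} and column 3 has {hexagon, diamond, square}, leaving only star.
Row 3 already has {hexagon, diamond, square, circle} and column 3 already has {star, hexagon, diamond, square}, so row 3, column 3 must be triangle.

triangle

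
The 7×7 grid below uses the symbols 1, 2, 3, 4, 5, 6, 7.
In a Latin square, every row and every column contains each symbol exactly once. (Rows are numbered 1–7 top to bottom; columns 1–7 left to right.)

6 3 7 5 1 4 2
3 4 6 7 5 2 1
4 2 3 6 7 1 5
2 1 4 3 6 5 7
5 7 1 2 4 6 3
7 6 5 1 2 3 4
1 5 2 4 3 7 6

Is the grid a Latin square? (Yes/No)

Yes

Each row is a permutation of the 7 symbols, and so is each column.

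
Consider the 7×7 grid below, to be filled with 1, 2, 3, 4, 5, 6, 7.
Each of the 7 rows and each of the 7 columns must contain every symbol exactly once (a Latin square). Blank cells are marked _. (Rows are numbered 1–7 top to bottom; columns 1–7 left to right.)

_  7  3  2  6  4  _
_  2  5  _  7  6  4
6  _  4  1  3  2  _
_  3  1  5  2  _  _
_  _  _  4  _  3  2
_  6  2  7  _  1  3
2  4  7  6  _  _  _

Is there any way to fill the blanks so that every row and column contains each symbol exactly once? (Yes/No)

Row 2, column 4: row 2 has {2, 4, 5, 6, 7} and column 4 has {1, 2, 4, 5, 6, 7}, so it must be 3.
Row 2, column 1: row 2 has {2, 3, 4, 5, 6, 7} and column 1 has {2, 6}, so it must be 1.
Row 1, column 1: row 1 has {2, 3, 4, 6, 7} and column 1 has {1, 2, 6}, so it must be 5.
Row 1, column 7: row 1 has {2, 3, 4, 5, 6, 7} and column 7 has {2, 3, 4}, so it must be 1.
Row 3, column 2: row 3 has {1, 2, 3, 4, 6} and column 2 has {2, 3, 4, 6, 7}, so it must be 5.
Row 3, column 7: row 3 has {1, 2, 3, 4, 5, 6} and column 7 has {1, 2, 3, 4}, so it must be 7.
Row 4, column 6: row 4 has {1, 2, 3, 5} and column 6 has {1, 2, 3, 4, 6}, so it must be 7.
Row 4, column 1: row 4 has {1, 2, 3, 5, 7} and column 1 has {1, 2, 5, 6}, so it must be 4.
Now row 6, column 1: row 6 together with column 1 already contain {1, 2, 3, 4, 5, 6, 7} — every symbol — so nothing can go there. The grid has no valid completion.

No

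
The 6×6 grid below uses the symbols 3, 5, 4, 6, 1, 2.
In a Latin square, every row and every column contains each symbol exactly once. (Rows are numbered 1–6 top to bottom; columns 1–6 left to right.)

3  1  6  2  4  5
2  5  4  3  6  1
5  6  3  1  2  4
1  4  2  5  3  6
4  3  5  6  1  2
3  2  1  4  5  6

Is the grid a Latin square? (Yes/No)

No

Every row is a permutation, but column 6 contains 6 twice (at rows 4 and 6).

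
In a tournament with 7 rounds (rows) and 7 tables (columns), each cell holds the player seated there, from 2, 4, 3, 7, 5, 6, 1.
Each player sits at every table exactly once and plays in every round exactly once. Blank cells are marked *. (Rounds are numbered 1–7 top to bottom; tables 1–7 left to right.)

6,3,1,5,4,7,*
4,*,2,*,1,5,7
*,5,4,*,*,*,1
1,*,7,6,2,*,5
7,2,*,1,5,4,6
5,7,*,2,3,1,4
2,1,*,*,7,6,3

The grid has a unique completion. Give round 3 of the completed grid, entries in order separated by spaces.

Round 3, table 1: round 3 has {4, 5, 1} and table 1 has {2, 4, 7, 5, 6, 1}, leaving only 3.
Round 3, table 4: round 3 has {4, 3, 5, 1} and table 4 has {2, 5, 6, 1}, leaving only 7.
Round 3, table 5: round 3 has {4, 3, 7, 5, 1} and table 5 has {2, 4, 3, 7, 5, 1}, leaving only 6.
Round 3, table 6: round 3 has {4, 3, 7, 5, 6, 1} and table 6 has {4, 7, 5, 6, 1}, leaving only 2.
So round 3 reads: 3 5 4 7 6 2 1.

3 5 4 7 6 2 1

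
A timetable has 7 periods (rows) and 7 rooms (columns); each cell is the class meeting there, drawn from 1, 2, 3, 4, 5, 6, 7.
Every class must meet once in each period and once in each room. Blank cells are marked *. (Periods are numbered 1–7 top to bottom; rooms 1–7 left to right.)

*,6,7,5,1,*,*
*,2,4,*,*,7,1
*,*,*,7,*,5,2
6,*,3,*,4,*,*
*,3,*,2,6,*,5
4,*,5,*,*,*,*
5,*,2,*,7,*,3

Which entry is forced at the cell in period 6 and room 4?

3

Period 1, room 7: period 1 has {1, 5, 6, 7} and room 7 has {1, 2, 3, 5}, leaving only 4.
Period 2, room 1: period 2 has {1, 2, 4, 7} and room 1 has {4, 5, 6}, leaving only 3.
Period 1, room 1: period 1 has {1, 4, 5, 6, 7} and room 1 has {3, 4, 5, 6}, leaving only 2.
Period 1, room 6: period 1 has {1, 2, 4, 5, 6, 7} and room 6 has {5, 7}, leaving only 3.
Period 2, room 4: period 2 has {1, 2, 3, 4, 7} and room 4 has {2, 5, 7}, leaving only 6.
Period 2, room 5: period 2 has {1, 2, 3, 4, 6, 7} and room 5 has {1, 4, 6, 7}, leaving only 5.
Period 3, room 1: period 3 has {2, 5, 7} and room 1 has {2, 3, 4, 5, 6}, leaving only 1.
Period 3, room 2: period 3 has {1, 2, 5, 7} and room 2 has {2, 3, 6}, leaving only 4.
Period 3, room 3: period 3 has {1, 2, 4, 5, 7} and room 3 has {2, 3, 4, 5, 7}, leaving only 6.
Period 3, room 5: period 3 has {1, 2, 4, 5, 6, 7} and room 5 has {1, 4, 5, 6, 7}, leaving only 3.
Period 4, room 4: period 4 has {3, 4, 6} and room 4 has {2, 5, 6, 7}, leaving only 1.
Period 6 already has {4, 5} and room 4 already has {1, 2, 5, 6, 7}, so period 6, room 4 must be 3.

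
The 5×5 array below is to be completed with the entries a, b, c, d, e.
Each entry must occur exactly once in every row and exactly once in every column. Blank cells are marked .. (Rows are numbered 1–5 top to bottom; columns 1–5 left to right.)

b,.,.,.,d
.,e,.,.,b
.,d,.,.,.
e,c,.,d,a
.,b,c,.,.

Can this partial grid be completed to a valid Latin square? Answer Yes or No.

Row 1, column 2: row 1 has {b, d} and column 2 has {b, c, d, e}, so it must be a.
Row 1, column 3: row 1 has {a, b, d} and column 3 has {c}, so it must be e.
Row 1, column 4: row 1 has {a, b, d, e} and column 4 has {d}, so it must be c.
Row 2, column 4: row 2 has {b, e} and column 4 has {c, d}, so it must be a.
Row 2, column 3: row 2 has {a, b, e} and column 3 has {c, e}, so it must be d.
Row 2, column 1: row 2 has {a, b, d, e} and column 1 has {b, e}, so it must be c.
Row 3, column 1: row 3 has {d} and column 1 has {b, c, e}, so it must be a.
Row 3, column 3: row 3 has {a, d} and column 3 has {c, d, e}, so it must be b.
Now row 4, column 3: row 4 together with column 3 already contain {a, b, c, d, e} — every symbol — so nothing can go there. The grid has no valid completion.

No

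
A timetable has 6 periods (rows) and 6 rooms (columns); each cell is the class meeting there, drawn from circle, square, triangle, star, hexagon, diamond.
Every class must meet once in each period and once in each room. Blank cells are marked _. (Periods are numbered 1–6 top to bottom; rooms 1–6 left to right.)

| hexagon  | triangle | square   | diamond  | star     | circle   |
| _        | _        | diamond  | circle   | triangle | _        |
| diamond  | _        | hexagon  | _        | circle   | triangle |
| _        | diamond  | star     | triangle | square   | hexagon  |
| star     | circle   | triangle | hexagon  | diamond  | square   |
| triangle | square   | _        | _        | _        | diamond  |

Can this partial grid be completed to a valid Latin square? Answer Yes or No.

No period or room among the givens repeats a symbol, and propagating forced cells runs into no contradiction.
One valid completion exists (for instance, hexagon triangle square diamond star circle / square hexagon diamond circle triangle star / diamond star hexagon square circle triangle / circle diamond star triangle square hexagon / star circle triangle hexagon diamond square / triangle square circle star hexagon diamond).

Yes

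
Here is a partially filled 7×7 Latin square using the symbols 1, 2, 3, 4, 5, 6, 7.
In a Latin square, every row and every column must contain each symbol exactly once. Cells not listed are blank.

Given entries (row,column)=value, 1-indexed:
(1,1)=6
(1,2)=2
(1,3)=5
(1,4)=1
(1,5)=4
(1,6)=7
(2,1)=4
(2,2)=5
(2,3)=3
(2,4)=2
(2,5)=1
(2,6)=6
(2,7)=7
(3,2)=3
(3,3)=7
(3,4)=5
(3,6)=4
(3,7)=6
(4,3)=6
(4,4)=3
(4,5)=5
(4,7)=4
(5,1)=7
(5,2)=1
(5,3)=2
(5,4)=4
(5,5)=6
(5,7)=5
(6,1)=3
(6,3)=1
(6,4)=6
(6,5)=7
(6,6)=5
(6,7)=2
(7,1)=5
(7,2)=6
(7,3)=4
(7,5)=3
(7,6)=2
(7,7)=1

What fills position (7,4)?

7

Row 7 already has {1, 2, 3, 4, 5, 6} and column 4 already has {1, 2, 3, 4, 5, 6}, so row 7, column 4 must be 7.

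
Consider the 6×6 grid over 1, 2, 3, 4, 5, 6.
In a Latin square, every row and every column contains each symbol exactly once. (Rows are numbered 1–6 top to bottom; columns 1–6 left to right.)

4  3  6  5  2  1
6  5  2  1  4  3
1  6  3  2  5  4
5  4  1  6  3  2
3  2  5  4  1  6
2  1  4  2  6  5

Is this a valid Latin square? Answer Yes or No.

Column 4 contains 2 twice (at rows 3 and 6), so it is not a permutation.

No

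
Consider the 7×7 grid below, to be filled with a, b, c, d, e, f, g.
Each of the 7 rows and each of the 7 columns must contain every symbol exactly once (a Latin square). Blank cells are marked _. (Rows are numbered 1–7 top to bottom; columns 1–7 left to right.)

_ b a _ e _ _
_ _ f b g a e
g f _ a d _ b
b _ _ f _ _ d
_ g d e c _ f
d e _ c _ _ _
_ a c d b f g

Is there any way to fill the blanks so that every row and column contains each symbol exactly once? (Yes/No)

No row or column among the givens repeats a symbol, and propagating forced cells runs into no contradiction.
One valid completion exists (for instance, f b a g e d c / c d f b g a e / g f e a d c b / b c g f a e d / a g d e c b f / d e b c f g a / e a c d b f g).

Yes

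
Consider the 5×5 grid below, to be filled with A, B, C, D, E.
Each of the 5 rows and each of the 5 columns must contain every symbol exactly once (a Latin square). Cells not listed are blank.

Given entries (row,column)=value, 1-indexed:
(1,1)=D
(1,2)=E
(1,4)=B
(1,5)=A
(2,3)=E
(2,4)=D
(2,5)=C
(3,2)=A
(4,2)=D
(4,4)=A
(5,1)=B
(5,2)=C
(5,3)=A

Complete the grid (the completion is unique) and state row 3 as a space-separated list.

E A D C B

Row 1, column 3: row 1 has {A, B, D, E} and column 3 has {A, E}, leaving only C.
Row 2, column 1: row 2 has {C, D, E} and column 1 has {B, D}, leaving only A.
Row 2, column 2: row 2 has {A, C, D, E} and column 2 has {A, C, D, E}, leaving only B.
Row 4, column 3: row 4 has {A, D} and column 3 has {A, C, E}, leaving only B.
Row 3, column 3: row 3 has {A} and column 3 has {A, B, C, E}, leaving only D.
Row 4, column 5: row 4 has {A, B, D} and column 5 has {A, C}, leaving only E.
Row 3, column 5: row 3 has {A, D} and column 5 has {A, C, E}, leaving only B.
Row 4, column 1: row 4 has {A, B, D, E} and column 1 has {A, B, D}, leaving only C.
Row 3, column 1: row 3 has {A, B, D} and column 1 has {A, B, C, D}, leaving only E.
Row 3, column 4: row 3 has {A, B, D, E} and column 4 has {A, B, D}, leaving only C.
So row 3 reads: E A D C B.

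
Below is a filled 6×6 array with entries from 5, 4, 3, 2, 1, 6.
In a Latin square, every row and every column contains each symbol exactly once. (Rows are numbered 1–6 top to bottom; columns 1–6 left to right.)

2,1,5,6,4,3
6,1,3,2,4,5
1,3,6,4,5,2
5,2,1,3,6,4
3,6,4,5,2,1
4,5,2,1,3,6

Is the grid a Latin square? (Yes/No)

No

Every row is a permutation, but column 2 contains 1 twice (at rows 1 and 2).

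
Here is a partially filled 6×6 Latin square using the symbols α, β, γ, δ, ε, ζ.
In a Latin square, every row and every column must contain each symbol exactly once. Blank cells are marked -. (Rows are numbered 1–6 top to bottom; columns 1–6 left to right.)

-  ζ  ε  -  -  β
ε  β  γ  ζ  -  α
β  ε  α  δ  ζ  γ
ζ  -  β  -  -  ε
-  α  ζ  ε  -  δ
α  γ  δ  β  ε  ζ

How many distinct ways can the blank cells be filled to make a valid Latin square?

Row 1, column 1: eliminating its row and column leaves {γ, δ}.
Row 1, column 4: eliminating its row and column leaves {α, γ}.
Row 1, column 5: eliminating its row and column leaves {α, γ, δ}.
Row 2, column 5: eliminating its row and column leaves {δ}.
Row 4, column 2: eliminating its row and column leaves {δ}.
Row 4, column 4: eliminating its row and column leaves {α, γ}.
Row 4, column 5: eliminating its row and column leaves {α, γ, δ}.
Row 5, column 1: eliminating its row and column leaves {γ}.
Row 5, column 5: eliminating its row and column leaves {β, γ}.
Enumerating the assignments across these blanks that avoid any row or column repeat gives 2 completions.

2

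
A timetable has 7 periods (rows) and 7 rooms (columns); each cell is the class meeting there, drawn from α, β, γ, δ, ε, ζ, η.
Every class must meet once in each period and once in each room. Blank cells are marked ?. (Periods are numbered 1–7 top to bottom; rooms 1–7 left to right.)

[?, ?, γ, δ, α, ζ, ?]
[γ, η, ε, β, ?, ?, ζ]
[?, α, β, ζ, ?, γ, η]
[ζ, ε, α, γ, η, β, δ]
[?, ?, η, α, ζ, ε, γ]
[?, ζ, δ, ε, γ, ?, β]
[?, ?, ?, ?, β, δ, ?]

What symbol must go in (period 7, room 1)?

Period 1, room 2: period 1 has {α, γ, δ, ζ} and room 2 has {α, ε, ζ, η}, leaving only β.
Period 1, room 7: period 1 has {α, β, γ, δ, ζ} and room 7 has {β, γ, δ, ζ, η}, leaving only ε.
Period 1, room 1: period 1 has {α, β, γ, δ, ε, ζ} and room 1 has {γ, ζ}, leaving only η.
Period 2, room 5: period 2 has {β, γ, ε, ζ, η} and room 5 has {α, β, γ, ζ, η}, leaving only δ.
Period 2, room 6: period 2 has {β, γ, δ, ε, ζ, η} and room 6 has {β, γ, δ, ε, ζ}, leaving only α.
Period 3, room 5: period 3 has {α, β, γ, ζ, η} and room 5 has {α, β, γ, δ, ζ, η}, leaving only ε.
Period 3, room 1: period 3 has {α, β, γ, ε, ζ, η} and room 1 has {γ, ζ, η}, leaving only δ.
Period 5, room 1: period 5 has {α, γ, ε, ζ, η} and room 1 has {γ, δ, ζ, η}, leaving only β.
Period 5, room 2: period 5 has {α, β, γ, ε, ζ, η} and room 2 has {α, β, ε, ζ, η}, leaving only δ.
Period 6, room 1: period 6 has {β, γ, δ, ε, ζ} and room 1 has {β, γ, δ, ζ, η}, leaving only α.
Period 7 already has {β, δ} and room 1 already has {α, β, γ, δ, ζ, η}, so period 7, room 1 must be ε.

ε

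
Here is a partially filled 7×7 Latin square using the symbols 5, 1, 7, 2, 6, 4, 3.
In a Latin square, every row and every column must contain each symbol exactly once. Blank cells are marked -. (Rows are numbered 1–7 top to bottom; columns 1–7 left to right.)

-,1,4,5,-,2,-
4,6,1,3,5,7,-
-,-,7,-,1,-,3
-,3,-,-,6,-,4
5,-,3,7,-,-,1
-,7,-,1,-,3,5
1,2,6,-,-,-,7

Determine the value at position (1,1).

Row 1, column 7: row 1 has {5, 1, 2, 4} and column 7 has {5, 1, 7, 4, 3}, leaving only 6.
Row 2, column 7: row 2 has {5, 1, 7, 6, 4, 3} and column 7 has {5, 1, 7, 6, 4, 3}, leaving only 2.
Row 4, column 4: row 4 has {6, 4, 3} and column 4 has {5, 1, 7, 3}, leaving only 2.
Row 4, column 1: row 4 has {2, 6, 4, 3} and column 1 has {5, 1, 4}, leaving only 7.
Row 1 already has {5, 1, 2, 6, 4} and column 1 already has {5, 1, 7, 4}, so row 1, column 1 must be 3.

3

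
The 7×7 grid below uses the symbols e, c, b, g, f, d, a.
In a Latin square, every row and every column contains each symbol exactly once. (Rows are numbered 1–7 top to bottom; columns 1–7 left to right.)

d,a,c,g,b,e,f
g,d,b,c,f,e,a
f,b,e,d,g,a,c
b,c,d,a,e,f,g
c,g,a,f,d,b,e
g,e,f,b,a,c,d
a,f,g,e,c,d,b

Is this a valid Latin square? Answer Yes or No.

No

Every row is a permutation, but column 1 contains g twice (at rows 2 and 6).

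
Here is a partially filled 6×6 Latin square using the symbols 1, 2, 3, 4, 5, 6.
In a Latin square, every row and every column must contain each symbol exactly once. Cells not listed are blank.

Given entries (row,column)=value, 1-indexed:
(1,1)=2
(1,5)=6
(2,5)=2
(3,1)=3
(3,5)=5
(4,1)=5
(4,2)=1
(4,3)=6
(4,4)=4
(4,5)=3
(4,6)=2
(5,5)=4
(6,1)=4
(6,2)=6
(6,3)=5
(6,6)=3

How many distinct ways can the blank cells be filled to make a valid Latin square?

Row 1, column 2: eliminating its row and column leaves {3, 4, 5}.
Row 1, column 3: eliminating its row and column leaves {1, 3, 4}.
Row 1, column 4: eliminating its row and column leaves {1, 3, 5}.
Row 1, column 6: eliminating its row and column leaves {1, 4, 5}.
Row 2, column 1: eliminating its row and column leaves {1, 6}.
Row 2, column 2: eliminating its row and column leaves {3, 4, 5}.
Row 2, column 3: eliminating its row and column leaves {1, 3, 4}.
Row 2, column 4: eliminating its row and column leaves {1, 3, 5, 6}.
Row 2, column 6: eliminating its row and column leaves {1, 4, 5, 6}.
Row 3, column 2: eliminating its row and column leaves {2, 4}.
Row 3, column 3: eliminating its row and column leaves {1, 2, 4}.
Row 3, column 4: eliminating its row and column leaves {1, 2, 6}.
Row 3, column 6: eliminating its row and column leaves {1, 4, 6}.
Row 5, column 1: eliminating its row and column leaves {1, 6}.
Row 5, column 2: eliminating its row and column leaves {2, 3, 5}.
Row 5, column 3: eliminating its row and column leaves {1, 2, 3}.
Row 5, column 4: eliminating its row and column leaves {1, 2, 3, 5, 6}.
Row 5, column 6: eliminating its row and column leaves {1, 5, 6}.
Row 6, column 4: eliminating its row and column leaves {1, 2}.
Row 6, column 5: eliminating its row and column leaves {1}.
Enumerating the assignments across these blanks that avoid any row or column repeat gives 34 completions.

34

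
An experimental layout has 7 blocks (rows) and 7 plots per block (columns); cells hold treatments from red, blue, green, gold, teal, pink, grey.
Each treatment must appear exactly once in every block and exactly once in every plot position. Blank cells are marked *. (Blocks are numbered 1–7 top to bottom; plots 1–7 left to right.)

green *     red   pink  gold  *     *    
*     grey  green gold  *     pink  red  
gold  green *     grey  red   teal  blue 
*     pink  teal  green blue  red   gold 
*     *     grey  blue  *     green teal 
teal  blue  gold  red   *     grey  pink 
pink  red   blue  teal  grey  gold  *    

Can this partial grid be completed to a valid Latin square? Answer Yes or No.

No block or plot among the givens repeats a symbol, and propagating forced cells runs into no contradiction.
One valid completion exists (for instance, green teal red pink gold blue grey / blue grey green gold teal pink red / gold green pink grey red teal blue / grey pink teal green blue red gold / red gold grey blue pink green teal / teal blue gold red green grey pink / pink red blue teal grey gold green).

Yes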